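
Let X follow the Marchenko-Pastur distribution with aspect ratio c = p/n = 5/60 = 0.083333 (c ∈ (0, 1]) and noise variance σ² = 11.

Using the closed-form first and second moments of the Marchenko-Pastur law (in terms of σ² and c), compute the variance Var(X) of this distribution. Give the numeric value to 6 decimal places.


Recall the MP moments m_1 = E[X] = σ² and m_2 = E[X²] = σ⁴ (1 + c).
m_1 = E[X] = σ² = 11, so m_1² = 121.
m_2 = E[X²] = σ⁴ (1 + c) = 121 · (1 + 0.083333) = 121 · 1.083333 = 131.083333.
(Note m_2 − m_1² simplifies to c · σ⁴ = 0.083333 · 121.)

Var(X) = m_2 − m_1² = 131.083333 − 121 = 10.083333.


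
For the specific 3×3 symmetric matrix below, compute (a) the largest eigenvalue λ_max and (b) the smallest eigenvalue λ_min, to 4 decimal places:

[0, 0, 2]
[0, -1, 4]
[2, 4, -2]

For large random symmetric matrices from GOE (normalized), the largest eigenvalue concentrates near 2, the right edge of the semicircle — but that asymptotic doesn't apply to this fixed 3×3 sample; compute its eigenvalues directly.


Since M is real symmetric, all three eigenvalues are real; they are the roots of det(λI − M) = λ³ − (tr M) λ² + s λ − det M, where s is the sum of the principal 2×2 minors.
tr M = 0 + (-1) + (-2) = -3.
s = (0·(-1) − 0²) + (0·(-2) − 2²) + ((-1)·(-2) − 4²) = 0 + (-4) + (-14) = -18.
det M (expand along row 1) = 0·(-14) − 0·(-8) + 2·2 = 4.
Characteristic polynomial: λ³ + 3λ² − 18λ − 4 = 0.
Substitute λ = y + (tr M)/3 = y − 1.000000 to remove the quadratic term: y³ + p·y + q = 0 with p = s − (tr M)²/3 = -21.000000 and q = −2(tr M)³/27 + (tr M)·s/3 − det M = 16.000000.
Three real roots ⇒ use the trigonometric (Viète) form: r = 2√(−p/3) = 5.291503, φ = arccos(3q/(p·r)) = arccos(-0.431959) = 2.017461 rad.
y_k = r·cos(φ/3 − 2πk/3) for k = 0, 1, 2 gives y = 4.139410, 0.784934, -4.924344.
λ_k = y_k − 1.000000 gives λ = 3.1394, -0.2151, -5.9243 (check: the sum is -3.0000 = tr M).

Hence λ_max = 3.1394 and λ_min = -5.9243.


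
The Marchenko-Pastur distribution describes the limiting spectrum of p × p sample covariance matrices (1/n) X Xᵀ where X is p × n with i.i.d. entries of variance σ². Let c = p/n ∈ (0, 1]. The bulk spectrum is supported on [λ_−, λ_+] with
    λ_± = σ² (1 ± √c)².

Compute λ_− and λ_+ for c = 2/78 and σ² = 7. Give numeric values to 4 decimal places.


c = 2/78 = 0.025641; √c = 0.160128.
λ_− = σ² (1 − √c)² = 7 · (1 − 0.160128)² = 7 · (0.839872)² = 4.937693.
λ_+ = σ² (1 + √c)² = 7 · (1 + 0.160128)² = 7 · (1.160128)² = 9.421281.

Rounded to 4 decimal places: λ_− ≈ 4.9377, λ_+ ≈ 9.4213.


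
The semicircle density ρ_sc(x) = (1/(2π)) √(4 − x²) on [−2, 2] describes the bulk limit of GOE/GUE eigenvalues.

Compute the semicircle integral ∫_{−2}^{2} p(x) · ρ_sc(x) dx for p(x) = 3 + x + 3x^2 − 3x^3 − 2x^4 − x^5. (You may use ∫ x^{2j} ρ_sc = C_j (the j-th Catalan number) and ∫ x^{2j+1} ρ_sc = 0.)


Write p(x) = Σ a_i x^i, split into monomials and integrate each against ρ_sc separately.
Using ∫ x^{2j} ρ_sc = C_j = (1/(j+1)) C(2j, j) (Catalan numbers) and ∫ x^{2j+1} ρ_sc = 0 (odd monomials vanish by symmetry):
  i = 0 (even): a_0 · C_{0} = 3 · 1 = 3
  i = 1 (odd): ∫ x^1 ρ_sc = 0 (vanishes)
  i = 2 (even): a_2 · C_{1} = 3 · 1 = 3
  i = 3 (odd): ∫ x^3 ρ_sc = 0 (vanishes)
  i = 4 (even): a_4 · C_{2} = -2 · 2 = -4
  i = 5 (odd): ∫ x^5 ρ_sc = 0 (vanishes)

Summing the contributions: ∫_{−2}^{2} p(x) ρ_sc(x) dx = 3 + 3 + (-4) = 2.


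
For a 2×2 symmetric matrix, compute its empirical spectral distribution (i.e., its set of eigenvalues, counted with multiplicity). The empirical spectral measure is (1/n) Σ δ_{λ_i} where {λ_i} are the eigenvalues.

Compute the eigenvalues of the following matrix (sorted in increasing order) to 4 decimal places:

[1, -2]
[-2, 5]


Since M is real symmetric, both eigenvalues are real; they are the roots of det(λI − M) = λ² − (tr M) λ + det M.
tr M = 1 + 5 = 6.
det M = 1·5 − (-2)² = 5 − 4 = 1.
Characteristic polynomial: λ² − 6λ + 1 = 0.
Discriminant Δ = (tr M)² − 4·det M = 36 − 4 = 32; √Δ = 5.656854.
λ = (tr M ± √Δ)/2 = (6 ± 5.656854)/2, giving (tr M − √Δ)/2 = 0.1716 and (tr M + √Δ)/2 = 5.8284.

Eigenvalues sorted in increasing order: [0.1716, 5.8284].


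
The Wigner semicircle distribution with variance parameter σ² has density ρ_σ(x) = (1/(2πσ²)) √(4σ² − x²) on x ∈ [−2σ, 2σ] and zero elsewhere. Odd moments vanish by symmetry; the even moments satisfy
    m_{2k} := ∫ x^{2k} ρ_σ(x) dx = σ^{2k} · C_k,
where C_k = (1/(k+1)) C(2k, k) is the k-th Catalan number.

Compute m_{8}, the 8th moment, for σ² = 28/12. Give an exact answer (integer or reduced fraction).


By the scaled semicircle moment identity, m_{2k} = σ^{2k} · C_k with k = 4.
C_4 = (1/(k+1)) · C(2k, k) = (1/5) · C(8, 4) = (1/5) · 70 = 14.
σ^{2k} = (σ²)^k = (28/12)^4 = 2401/81.

Therefore m_{8} = σ^{8} · C_4 = (2401/81) · 14 = 33614/81.


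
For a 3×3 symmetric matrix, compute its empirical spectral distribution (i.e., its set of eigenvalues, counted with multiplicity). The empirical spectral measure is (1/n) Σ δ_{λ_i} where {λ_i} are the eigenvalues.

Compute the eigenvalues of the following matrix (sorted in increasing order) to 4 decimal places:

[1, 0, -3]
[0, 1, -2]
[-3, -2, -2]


Since M is real symmetric, all three eigenvalues are real; they are the roots of det(λI − M) = λ³ − (tr M) λ² + s λ − det M, where s is the sum of the principal 2×2 minors.
tr M = 1 + 1 + (-2) = 0.
s = (1·1 − 0²) + (1·(-2) − (-3)²) + (1·(-2) − (-2)²) = 1 + (-11) + (-6) = -16.
det M (expand along row 1) = 1·(-6) − 0·(-6) + (-3)·3 = -15.
Characteristic polynomial: λ³ − 16λ + 15 = 0.
Substitute λ = y + (tr M)/3 = y + 0.000000 to remove the quadratic term: y³ + p·y + q = 0 with p = s − (tr M)²/3 = -16.000000 and q = −2(tr M)³/27 + (tr M)·s/3 − det M = 15.000000.
Three real roots ⇒ use the trigonometric (Viète) form: r = 2√(−p/3) = 4.618802, φ = arccos(3q/(p·r)) = arccos(-0.608924) = 2.225500 rad.
y_k = r·cos(φ/3 − 2πk/3) for k = 0, 1, 2 gives y = 3.405125, 1.000000, -4.405125.
λ_k = y_k + 0.000000 gives λ = 3.4051, 1.0000, -4.4051 (check: the sum is 0.0000 = tr M).

Eigenvalues sorted in increasing order: [-4.4051, 1.0000, 3.4051].


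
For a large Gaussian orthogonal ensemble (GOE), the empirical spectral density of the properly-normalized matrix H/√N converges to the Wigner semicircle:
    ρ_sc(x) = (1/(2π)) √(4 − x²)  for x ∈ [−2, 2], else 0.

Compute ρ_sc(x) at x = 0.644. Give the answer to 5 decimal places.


ρ_sc(x) = (1/(2π)) √(4 − x²). With x = 0.644:
  4 − x² = 4 − (0.644)² = 4 − 0.414736 = 3.585264.
  √(4 − x²) = 1.893479.
  1/(2π) = 0.159155.
  ρ_sc(0.644) = 0.159155 · 1.893479 = 0.301357.

Rounded to 5 decimal places: ρ_sc(0.644) ≈ 0.30136.


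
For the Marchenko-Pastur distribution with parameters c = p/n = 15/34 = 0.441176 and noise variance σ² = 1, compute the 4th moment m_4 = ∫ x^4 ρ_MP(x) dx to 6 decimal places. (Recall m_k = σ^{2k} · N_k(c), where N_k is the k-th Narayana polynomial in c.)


E[X⁴] = σ⁸ (1 + 6c + 6c² + c³) (fourth MP moment). With σ² = 1 (so σ⁸ = 1) and c = 15/34 = 0.441176: E[X⁴] = 1 · (1 + 6·0.441176 + 6·(0.441176)² + (0.441176)³) = 1 · 4.900748.

So E[X^4] = 4.900748.


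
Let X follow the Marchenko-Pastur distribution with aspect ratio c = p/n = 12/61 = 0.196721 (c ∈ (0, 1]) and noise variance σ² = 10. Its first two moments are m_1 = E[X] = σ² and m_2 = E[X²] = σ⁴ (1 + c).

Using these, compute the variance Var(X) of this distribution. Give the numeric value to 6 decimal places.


m_1 = E[X] = σ² = 10, so m_1² = 100.
m_2 = E[X²] = σ⁴ (1 + c) = 100 · (1 + 0.196721) = 100 · 1.196721 = 119.672131.
(Note m_2 − m_1² simplifies to c · σ⁴ = 0.196721 · 100.)

Var(X) = m_2 − m_1² = 119.672131 − 100 = 19.672131.


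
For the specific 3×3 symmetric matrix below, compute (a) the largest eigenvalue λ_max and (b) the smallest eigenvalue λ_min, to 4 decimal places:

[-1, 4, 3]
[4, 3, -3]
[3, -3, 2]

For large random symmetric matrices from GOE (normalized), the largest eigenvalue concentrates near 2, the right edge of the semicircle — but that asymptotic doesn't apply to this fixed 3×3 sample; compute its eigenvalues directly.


Since M is real symmetric, all three eigenvalues are real; they are the roots of det(λI − M) = λ³ − (tr M) λ² + s λ − det M, where s is the sum of the principal 2×2 minors.
tr M = -1 + 3 + 2 = 4.
s = ((-1)·3 − 4²) + ((-1)·2 − 3²) + (3·2 − (-3)²) = -19 + (-11) + (-3) = -33.
det M (expand along row 1) = (-1)·(-3) − 4·17 + 3·(-21) = -128.
Characteristic polynomial: λ³ − 4λ² − 33λ + 128 = 0.
Substitute λ = y + (tr M)/3 = y + 1.333333 to remove the quadratic term: y³ + p·y + q = 0 with p = s − (tr M)²/3 = -38.333333 and q = −2(tr M)³/27 + (tr M)·s/3 − det M = 79.259259.
Three real roots ⇒ use the trigonometric (Viète) form: r = 2√(−p/3) = 7.149204, φ = arccos(3q/(p·r)) = arccos(-0.867635) = 2.621222 rad.
y_k = r·cos(φ/3 − 2πk/3) for k = 0, 1, 2 gives y = 4.589524, 2.452399, -7.041923.
λ_k = y_k + 1.333333 gives λ = 5.9229, 3.7857, -5.7086 (check: the sum is 4.0000 = tr M).

Hence λ_max = 5.9229 and λ_min = -5.7086.


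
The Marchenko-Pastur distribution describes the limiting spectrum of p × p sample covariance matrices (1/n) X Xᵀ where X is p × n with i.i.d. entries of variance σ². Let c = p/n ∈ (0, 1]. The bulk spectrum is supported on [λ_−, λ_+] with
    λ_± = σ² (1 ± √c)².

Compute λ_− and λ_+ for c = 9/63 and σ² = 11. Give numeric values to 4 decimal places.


c = 9/63 = 0.142857; √c = 0.377964.
λ_− = σ² (1 − √c)² = 11 · (1 − 0.377964)² = 11 · (0.622036)² = 4.256210.
λ_+ = σ² (1 + √c)² = 11 · (1 + 0.377964)² = 11 · (1.377964)² = 20.886647.

Rounded to 4 decimal places: λ_− ≈ 4.2562, λ_+ ≈ 20.8866.


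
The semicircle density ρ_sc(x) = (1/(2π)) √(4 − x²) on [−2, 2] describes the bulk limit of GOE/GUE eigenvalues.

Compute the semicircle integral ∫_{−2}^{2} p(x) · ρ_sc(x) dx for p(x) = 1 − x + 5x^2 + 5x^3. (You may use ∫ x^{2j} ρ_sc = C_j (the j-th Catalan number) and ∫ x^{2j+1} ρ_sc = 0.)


Write p(x) = Σ a_i x^i, split into monomials and integrate each against ρ_sc separately.
Using ∫ x^{2j} ρ_sc = C_j = (1/(j+1)) C(2j, j) (Catalan numbers) and ∫ x^{2j+1} ρ_sc = 0 (odd monomials vanish by symmetry):
  i = 0 (even): a_0 · C_{0} = 1 · 1 = 1
  i = 1 (odd): ∫ x^1 ρ_sc = 0 (vanishes)
  i = 2 (even): a_2 · C_{1} = 5 · 1 = 5
  i = 3 (odd): ∫ x^3 ρ_sc = 0 (vanishes)

Summing the contributions: ∫_{−2}^{2} p(x) ρ_sc(x) dx = 1 + 5 = 6.


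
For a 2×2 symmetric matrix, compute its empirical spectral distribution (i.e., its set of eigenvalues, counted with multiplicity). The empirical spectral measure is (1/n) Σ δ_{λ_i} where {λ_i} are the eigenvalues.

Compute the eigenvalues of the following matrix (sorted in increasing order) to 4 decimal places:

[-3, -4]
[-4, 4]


Since M is real symmetric, both eigenvalues are real; they are the roots of det(λI − M) = λ² − (tr M) λ + det M.
tr M = -3 + 4 = 1.
det M = (-3)·4 − (-4)² = -12 − 16 = -28.
Characteristic polynomial: λ² − λ − 28 = 0.
Discriminant Δ = (tr M)² − 4·det M = 1 − (-112) = 113; √Δ = 10.630146.
λ = (tr M ± √Δ)/2 = (1 ± 10.630146)/2, giving (tr M − √Δ)/2 = -4.8151 and (tr M + √Δ)/2 = 5.8151.

Eigenvalues sorted in increasing order: [-4.8151, 5.8151].


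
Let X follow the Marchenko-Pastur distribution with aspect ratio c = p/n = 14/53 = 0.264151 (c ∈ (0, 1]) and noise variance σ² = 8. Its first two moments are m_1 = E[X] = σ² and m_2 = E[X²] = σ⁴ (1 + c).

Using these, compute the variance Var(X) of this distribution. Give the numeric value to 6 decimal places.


m_1 = E[X] = σ² = 8, so m_1² = 64.
m_2 = E[X²] = σ⁴ (1 + c) = 64 · (1 + 0.264151) = 64 · 1.264151 = 80.905660.
(Note m_2 − m_1² simplifies to c · σ⁴ = 0.264151 · 64.)

Var(X) = m_2 − m_1² = 80.905660 − 64 = 16.905660.


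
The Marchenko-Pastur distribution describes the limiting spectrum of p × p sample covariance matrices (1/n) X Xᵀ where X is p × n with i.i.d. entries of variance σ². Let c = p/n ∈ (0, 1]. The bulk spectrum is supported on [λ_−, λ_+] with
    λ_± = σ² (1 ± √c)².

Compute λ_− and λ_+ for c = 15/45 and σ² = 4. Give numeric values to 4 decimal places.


c = 15/45 = 0.333333; √c = 0.577350.
λ_− = σ² (1 − √c)² = 4 · (1 − 0.577350)² = 4 · (0.422650)² = 0.714531.
λ_+ = σ² (1 + √c)² = 4 · (1 + 0.577350)² = 4 · (1.577350)² = 9.952135.

Rounded to 4 decimal places: λ_− ≈ 0.7145, λ_+ ≈ 9.9521.


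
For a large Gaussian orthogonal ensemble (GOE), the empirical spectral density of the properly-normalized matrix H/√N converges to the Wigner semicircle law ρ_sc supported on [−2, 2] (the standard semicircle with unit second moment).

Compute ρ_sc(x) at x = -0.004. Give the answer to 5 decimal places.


ρ_sc(x) = (1/(2π)) √(4 − x²). With x = -0.004:
  4 − x² = 4 − (-0.004)² = 4 − 0.000016 = 3.999984.
  √(4 − x²) = 1.999996.
  1/(2π) = 0.159155.
  ρ_sc(-0.004) = 0.159155 · 1.999996 = 0.318309.

Rounded to 5 decimal places: ρ_sc(-0.004) ≈ 0.31831.


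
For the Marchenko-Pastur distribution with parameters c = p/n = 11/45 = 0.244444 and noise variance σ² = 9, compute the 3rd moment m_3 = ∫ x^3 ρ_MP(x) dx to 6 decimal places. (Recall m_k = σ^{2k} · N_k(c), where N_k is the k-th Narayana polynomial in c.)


E[X³] = σ⁶ (1 + 3c + c²) (third MP moment). With σ² = 9 (so σ⁶ = 729) and c = 11/45 = 0.244444: E[X³] = 729 · (1 + 3·0.244444 + (0.244444)²) = 729 · 1.793086.

So E[X^3] = 1307.160000.


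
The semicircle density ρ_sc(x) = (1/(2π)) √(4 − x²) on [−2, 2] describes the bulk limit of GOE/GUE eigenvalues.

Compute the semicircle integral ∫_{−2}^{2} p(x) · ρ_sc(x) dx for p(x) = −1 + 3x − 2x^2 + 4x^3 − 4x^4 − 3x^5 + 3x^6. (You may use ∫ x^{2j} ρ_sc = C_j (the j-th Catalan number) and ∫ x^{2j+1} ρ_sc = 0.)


Write p(x) = Σ a_i x^i, split into monomials and integrate each against ρ_sc separately.
Using ∫ x^{2j} ρ_sc = C_j = (1/(j+1)) C(2j, j) (Catalan numbers) and ∫ x^{2j+1} ρ_sc = 0 (odd monomials vanish by symmetry):
  i = 0 (even): a_0 · C_{0} = -1 · 1 = -1
  i = 1 (odd): ∫ x^1 ρ_sc = 0 (vanishes)
  i = 2 (even): a_2 · C_{1} = -2 · 1 = -2
  i = 3 (odd): ∫ x^3 ρ_sc = 0 (vanishes)
  i = 4 (even): a_4 · C_{2} = -4 · 2 = -8
  i = 5 (odd): ∫ x^5 ρ_sc = 0 (vanishes)
  i = 6 (even): a_6 · C_{3} = 3 · 5 = 15

Summing the contributions: ∫_{−2}^{2} p(x) ρ_sc(x) dx = (-1) + (-2) + (-8) + 15 = 4.


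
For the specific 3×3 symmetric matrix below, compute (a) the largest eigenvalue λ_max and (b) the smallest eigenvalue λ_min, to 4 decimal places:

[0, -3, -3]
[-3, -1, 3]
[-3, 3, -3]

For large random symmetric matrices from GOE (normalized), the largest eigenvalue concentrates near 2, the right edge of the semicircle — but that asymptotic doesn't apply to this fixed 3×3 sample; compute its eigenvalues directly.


Since M is real symmetric, all three eigenvalues are real; they are the roots of det(λI − M) = λ³ − (tr M) λ² + s λ − det M, where s is the sum of the principal 2×2 minors.
tr M = 0 + (-1) + (-3) = -4.
s = (0·(-1) − (-3)²) + (0·(-3) − (-3)²) + ((-1)·(-3) − 3²) = -9 + (-9) + (-6) = -24.
det M (expand along row 1) = 0·(-6) − (-3)·18 + (-3)·(-12) = 90.
Characteristic polynomial: λ³ + 4λ² − 24λ − 90 = 0.
Substitute λ = y + (tr M)/3 = y − 1.333333 to remove the quadratic term: y³ + p·y + q = 0 with p = s − (tr M)²/3 = -29.333333 and q = −2(tr M)³/27 + (tr M)·s/3 − det M = -53.259259.
Three real roots ⇒ use the trigonometric (Viète) form: r = 2√(−p/3) = 6.253888, φ = arccos(3q/(p·r)) = arccos(0.870973) = 0.513616 rad.
y_k = r·cos(φ/3 − 2πk/3) for k = 0, 1, 2 gives y = 6.162457, -2.158498, -4.003958.
λ_k = y_k − 1.333333 gives λ = 4.8291, -3.4918, -5.3373 (check: the sum is -4.0000 = tr M).

Hence λ_max = 4.8291 and λ_min = -5.3373.


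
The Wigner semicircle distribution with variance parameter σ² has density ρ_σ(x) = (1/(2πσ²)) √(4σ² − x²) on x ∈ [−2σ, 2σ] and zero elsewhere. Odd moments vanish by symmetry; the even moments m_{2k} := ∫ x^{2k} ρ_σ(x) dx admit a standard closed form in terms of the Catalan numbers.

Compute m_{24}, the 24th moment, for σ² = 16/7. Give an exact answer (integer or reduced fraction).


By the scaled semicircle moment identity, m_{2k} = σ^{2k} · C_k with k = 12.
C_12 = (1/(k+1)) · C(2k, k) = (1/13) · C(24, 12) = (1/13) · 2704156 = 208012.
σ^{2k} = (σ²)^k = (16/7)^12 = 281474976710656/13841287201.

Therefore m_{24} = σ^{24} · C_12 = (281474976710656/13841287201) · 208012 = 8364310407933853696/1977326743.


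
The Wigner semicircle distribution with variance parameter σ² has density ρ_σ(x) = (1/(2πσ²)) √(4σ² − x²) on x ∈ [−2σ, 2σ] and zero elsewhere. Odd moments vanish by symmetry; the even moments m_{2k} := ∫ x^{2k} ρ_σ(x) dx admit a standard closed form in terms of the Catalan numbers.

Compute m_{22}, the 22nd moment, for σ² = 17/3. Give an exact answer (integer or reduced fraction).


By the scaled semicircle moment identity, m_{2k} = σ^{2k} · C_k with k = 11.
C_11 = (1/(k+1)) · C(2k, k) = (1/12) · C(22, 11) = (1/12) · 705432 = 58786.
σ^{2k} = (σ²)^k = (17/3)^11 = 34271896307633/177147.

Therefore m_{22} = σ^{22} · C_11 = (34271896307633/177147) · 58786 = 2014707696340513538/177147.


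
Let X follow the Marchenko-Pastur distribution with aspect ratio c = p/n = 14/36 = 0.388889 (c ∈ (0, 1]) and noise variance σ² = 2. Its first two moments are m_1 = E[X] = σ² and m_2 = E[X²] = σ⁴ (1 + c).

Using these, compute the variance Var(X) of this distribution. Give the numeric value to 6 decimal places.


m_1 = E[X] = σ² = 2, so m_1² = 4.
m_2 = E[X²] = σ⁴ (1 + c) = 4 · (1 + 0.388889) = 4 · 1.388889 = 5.555556.
(Note m_2 − m_1² simplifies to c · σ⁴ = 0.388889 · 4.)

Var(X) = m_2 − m_1² = 5.555556 − 4 = 1.555556.


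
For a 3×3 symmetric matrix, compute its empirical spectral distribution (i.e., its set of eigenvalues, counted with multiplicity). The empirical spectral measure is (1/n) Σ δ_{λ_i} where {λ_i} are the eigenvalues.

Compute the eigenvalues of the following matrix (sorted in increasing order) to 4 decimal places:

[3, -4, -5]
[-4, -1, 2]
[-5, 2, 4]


Since M is real symmetric, all three eigenvalues are real; they are the roots of det(λI − M) = λ³ − (tr M) λ² + s λ − det M, where s is the sum of the principal 2×2 minors.
tr M = 3 + (-1) + 4 = 6.
s = (3·(-1) − (-4)²) + (3·4 − (-5)²) + ((-1)·4 − 2²) = -19 + (-13) + (-8) = -40.
det M (expand along row 1) = 3·(-8) − (-4)·(-6) + (-5)·(-13) = 17.
Characteristic polynomial: λ³ − 6λ² − 40λ − 17 = 0.
Substitute λ = y + (tr M)/3 = y + 2.000000 to remove the quadratic term: y³ + p·y + q = 0 with p = s − (tr M)²/3 = -52.000000 and q = −2(tr M)³/27 + (tr M)·s/3 − det M = -113.000000.
Three real roots ⇒ use the trigonometric (Viète) form: r = 2√(−p/3) = 8.326664, φ = arccos(3q/(p·r)) = arccos(0.782934) = 0.671428 rad.
y_k = r·cos(φ/3 − 2πk/3) for k = 0, 1, 2 gives y = 8.118989, -2.459023, -5.659966.
λ_k = y_k + 2.000000 gives λ = 10.1190, -0.4590, -3.6600 (check: the sum is 6.0000 = tr M).

Eigenvalues sorted in increasing order: [-3.6600, -0.4590, 10.1190].


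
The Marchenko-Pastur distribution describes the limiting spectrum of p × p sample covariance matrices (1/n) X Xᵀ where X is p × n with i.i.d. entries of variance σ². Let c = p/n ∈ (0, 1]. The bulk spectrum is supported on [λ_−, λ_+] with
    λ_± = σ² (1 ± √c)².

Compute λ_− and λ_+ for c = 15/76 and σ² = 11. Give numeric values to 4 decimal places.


c = 15/76 = 0.197368; √c = 0.444262.
λ_− = σ² (1 − √c)² = 11 · (1 − 0.444262)² = 11 · (0.555738)² = 3.397296.
λ_+ = σ² (1 + √c)² = 11 · (1 + 0.444262)² = 11 · (1.444262)² = 22.944809.

Rounded to 4 decimal places: λ_− ≈ 3.3973, λ_+ ≈ 22.9448.


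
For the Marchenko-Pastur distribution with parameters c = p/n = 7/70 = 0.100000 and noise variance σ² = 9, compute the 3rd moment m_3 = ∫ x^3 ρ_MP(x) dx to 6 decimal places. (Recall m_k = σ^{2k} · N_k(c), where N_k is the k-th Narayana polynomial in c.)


E[X³] = σ⁶ (1 + 3c + c²) (third MP moment). With σ² = 9 (so σ⁶ = 729) and c = 7/70 = 0.100000: E[X³] = 729 · (1 + 3·0.100000 + (0.100000)²) = 729 · 1.310000.

So E[X^3] = 954.990000.


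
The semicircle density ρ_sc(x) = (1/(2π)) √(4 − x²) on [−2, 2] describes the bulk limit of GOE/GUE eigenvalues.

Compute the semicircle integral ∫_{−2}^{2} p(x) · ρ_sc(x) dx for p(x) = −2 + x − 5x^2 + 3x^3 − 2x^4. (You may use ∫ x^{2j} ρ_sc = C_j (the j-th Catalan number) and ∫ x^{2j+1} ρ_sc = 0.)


Write p(x) = Σ a_i x^i, split into monomials and integrate each against ρ_sc separately.
Using ∫ x^{2j} ρ_sc = C_j = (1/(j+1)) C(2j, j) (Catalan numbers) and ∫ x^{2j+1} ρ_sc = 0 (odd monomials vanish by symmetry):
  i = 0 (even): a_0 · C_{0} = -2 · 1 = -2
  i = 1 (odd): ∫ x^1 ρ_sc = 0 (vanishes)
  i = 2 (even): a_2 · C_{1} = -5 · 1 = -5
  i = 3 (odd): ∫ x^3 ρ_sc = 0 (vanishes)
  i = 4 (even): a_4 · C_{2} = -2 · 2 = -4

Summing the contributions: ∫_{−2}^{2} p(x) ρ_sc(x) dx = (-2) + (-5) + (-4) = -11.


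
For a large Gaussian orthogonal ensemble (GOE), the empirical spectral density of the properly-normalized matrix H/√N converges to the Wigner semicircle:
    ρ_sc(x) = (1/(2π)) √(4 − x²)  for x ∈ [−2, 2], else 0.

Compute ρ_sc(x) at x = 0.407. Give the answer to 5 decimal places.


ρ_sc(x) = (1/(2π)) √(4 − x²). With x = 0.407:
  4 − x² = 4 − (0.407)² = 4 − 0.165649 = 3.834351.
  √(4 − x²) = 1.958150.
  1/(2π) = 0.159155.
  ρ_sc(0.407) = 0.159155 · 1.958150 = 0.311649.

Rounded to 5 decimal places: ρ_sc(0.407) ≈ 0.31165.


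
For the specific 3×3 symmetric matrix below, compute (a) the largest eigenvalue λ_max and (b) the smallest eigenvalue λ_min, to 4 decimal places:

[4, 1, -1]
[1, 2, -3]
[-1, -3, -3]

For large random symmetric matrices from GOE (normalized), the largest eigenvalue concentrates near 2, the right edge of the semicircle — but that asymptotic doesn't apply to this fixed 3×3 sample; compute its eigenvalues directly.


Since M is real symmetric, all three eigenvalues are real; they are the roots of det(λI − M) = λ³ − (tr M) λ² + s λ − det M, where s is the sum of the principal 2×2 minors.
tr M = 4 + 2 + (-3) = 3.
s = (4·2 − 1²) + (4·(-3) − (-1)²) + (2·(-3) − (-3)²) = 7 + (-13) + (-15) = -21.
det M (expand along row 1) = 4·(-15) − 1·(-6) + (-1)·(-1) = -53.
Characteristic polynomial: λ³ − 3λ² − 21λ + 53 = 0.
Substitute λ = y + (tr M)/3 = y + 1.000000 to remove the quadratic term: y³ + p·y + q = 0 with p = s − (tr M)²/3 = -24.000000 and q = −2(tr M)³/27 + (tr M)·s/3 − det M = 30.000000.
Three real roots ⇒ use the trigonometric (Viète) form: r = 2√(−p/3) = 5.656854, φ = arccos(3q/(p·r)) = arccos(-0.662913) = 2.295499 rad.
y_k = r·cos(φ/3 − 2πk/3) for k = 0, 1, 2 gives y = 4.080104, 1.353260, -5.433364.
λ_k = y_k + 1.000000 gives λ = 5.0801, 2.3533, -4.4334 (check: the sum is 3.0000 = tr M).

Hence λ_max = 5.0801 and λ_min = -4.4334.


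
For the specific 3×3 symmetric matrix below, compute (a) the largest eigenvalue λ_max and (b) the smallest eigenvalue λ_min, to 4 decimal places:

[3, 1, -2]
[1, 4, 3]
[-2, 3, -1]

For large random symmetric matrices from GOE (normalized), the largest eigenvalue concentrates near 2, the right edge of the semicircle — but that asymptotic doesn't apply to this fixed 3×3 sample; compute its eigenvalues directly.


Since M is real symmetric, all three eigenvalues are real; they are the roots of det(λI − M) = λ³ − (tr M) λ² + s λ − det M, where s is the sum of the principal 2×2 minors.
tr M = 3 + 4 + (-1) = 6.
s = (3·4 − 1²) + (3·(-1) − (-2)²) + (4·(-1) − 3²) = 11 + (-7) + (-13) = -9.
det M (expand along row 1) = 3·(-13) − 1·5 + (-2)·11 = -66.
Characteristic polynomial: λ³ − 6λ² − 9λ + 66 = 0.
Substitute λ = y + (tr M)/3 = y + 2.000000 to remove the quadratic term: y³ + p·y + q = 0 with p = s − (tr M)²/3 = -21.000000 and q = −2(tr M)³/27 + (tr M)·s/3 − det M = 32.000000.
Three real roots ⇒ use the trigonometric (Viète) form: r = 2√(−p/3) = 5.291503, φ = arccos(3q/(p·r)) = arccos(-0.863919) = 2.613796 rad.
y_k = r·cos(φ/3 − 2πk/3) for k = 0, 1, 2 gives y = 3.406981, 1.802841, -5.209822.
λ_k = y_k + 2.000000 gives λ = 5.4070, 3.8028, -3.2098 (check: the sum is 6.0000 = tr M).

Hence λ_max = 5.4070 and λ_min = -3.2098.


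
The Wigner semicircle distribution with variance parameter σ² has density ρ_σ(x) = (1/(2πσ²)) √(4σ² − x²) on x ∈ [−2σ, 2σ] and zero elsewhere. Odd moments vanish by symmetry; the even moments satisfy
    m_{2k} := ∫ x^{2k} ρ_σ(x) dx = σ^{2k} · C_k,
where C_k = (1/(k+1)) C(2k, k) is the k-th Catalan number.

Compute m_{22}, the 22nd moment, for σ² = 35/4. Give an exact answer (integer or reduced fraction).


By the scaled semicircle moment identity, m_{2k} = σ^{2k} · C_k with k = 11.
C_11 = (1/(k+1)) · C(2k, k) = (1/12) · C(22, 11) = (1/12) · 705432 = 58786.
σ^{2k} = (σ²)^k = (35/4)^11 = 96549157373046875/4194304.

Therefore m_{22} = σ^{22} · C_11 = (96549157373046875/4194304) · 58786 = 2837869382665966796875/2097152.


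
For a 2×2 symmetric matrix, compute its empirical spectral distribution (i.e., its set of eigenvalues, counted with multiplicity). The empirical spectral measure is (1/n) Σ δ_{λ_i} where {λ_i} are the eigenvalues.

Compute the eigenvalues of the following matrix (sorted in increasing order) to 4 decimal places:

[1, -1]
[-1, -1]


Since M is real symmetric, both eigenvalues are real; they are the roots of det(λI − M) = λ² − (tr M) λ + det M.
tr M = 1 + (-1) = 0.
det M = 1·(-1) − (-1)² = -1 − 1 = -2.
Characteristic polynomial: λ² − 2 = 0.
Discriminant Δ = (tr M)² − 4·det M = 0 − (-8) = 8; √Δ = 2.828427.
λ = (tr M ± √Δ)/2 = (0 ± 2.828427)/2, giving (tr M − √Δ)/2 = -1.4142 and (tr M + √Δ)/2 = 1.4142.

Eigenvalues sorted in increasing order: [-1.4142, 1.4142].


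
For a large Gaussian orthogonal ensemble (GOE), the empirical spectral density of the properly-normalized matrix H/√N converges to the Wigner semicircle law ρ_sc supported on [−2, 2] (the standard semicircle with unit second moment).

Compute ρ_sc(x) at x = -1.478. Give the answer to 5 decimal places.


ρ_sc(x) = (1/(2π)) √(4 − x²). With x = -1.478:
  4 − x² = 4 − (-1.478)² = 4 − 2.184484 = 1.815516.
  √(4 − x²) = 1.347411.
  1/(2π) = 0.159155.
  ρ_sc(-1.478) = 0.159155 · 1.347411 = 0.214447.

Rounded to 5 decimal places: ρ_sc(-1.478) ≈ 0.21445.


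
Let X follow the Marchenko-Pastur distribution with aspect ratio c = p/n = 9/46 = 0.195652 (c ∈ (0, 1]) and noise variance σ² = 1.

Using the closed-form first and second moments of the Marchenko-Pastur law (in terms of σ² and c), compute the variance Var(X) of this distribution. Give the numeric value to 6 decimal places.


Recall the MP moments m_1 = E[X] = σ² and m_2 = E[X²] = σ⁴ (1 + c).
m_1 = E[X] = σ² = 1, so m_1² = 1.
m_2 = E[X²] = σ⁴ (1 + c) = 1 · (1 + 0.195652) = 1 · 1.195652 = 1.195652.
(Note m_2 − m_1² simplifies to c · σ⁴ = 0.195652 · 1.)

Var(X) = m_2 − m_1² = 1.195652 − 1 = 0.195652.


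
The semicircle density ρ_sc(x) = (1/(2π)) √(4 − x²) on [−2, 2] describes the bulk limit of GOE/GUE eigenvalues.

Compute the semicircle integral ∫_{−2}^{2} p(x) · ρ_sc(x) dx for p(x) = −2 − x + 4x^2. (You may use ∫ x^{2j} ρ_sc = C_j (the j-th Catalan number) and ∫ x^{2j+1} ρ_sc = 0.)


Write p(x) = Σ a_i x^i, split into monomials and integrate each against ρ_sc separately.
Using ∫ x^{2j} ρ_sc = C_j = (1/(j+1)) C(2j, j) (Catalan numbers) and ∫ x^{2j+1} ρ_sc = 0 (odd monomials vanish by symmetry):
  i = 0 (even): a_0 · C_{0} = -2 · 1 = -2
  i = 1 (odd): ∫ x^1 ρ_sc = 0 (vanishes)
  i = 2 (even): a_2 · C_{1} = 4 · 1 = 4

Summing the contributions: ∫_{−2}^{2} p(x) ρ_sc(x) dx = (-2) + 4 = 2.


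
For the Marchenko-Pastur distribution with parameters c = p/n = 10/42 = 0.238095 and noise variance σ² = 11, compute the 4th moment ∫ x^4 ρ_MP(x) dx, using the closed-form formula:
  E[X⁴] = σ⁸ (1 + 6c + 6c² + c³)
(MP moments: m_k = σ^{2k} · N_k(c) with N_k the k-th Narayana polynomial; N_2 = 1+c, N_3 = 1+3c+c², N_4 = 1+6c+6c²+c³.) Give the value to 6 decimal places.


E[X⁴] = σ⁸ (1 + 6c + 6c² + c³) (fourth MP moment). With σ² = 11 (so σ⁸ = 14641) and c = 10/42 = 0.238095: E[X⁴] = 14641 · (1 + 6·0.238095 + 6·(0.238095)² + (0.238095)³) = 14641 · 2.782205.

So E[X^4] = 40734.262607.


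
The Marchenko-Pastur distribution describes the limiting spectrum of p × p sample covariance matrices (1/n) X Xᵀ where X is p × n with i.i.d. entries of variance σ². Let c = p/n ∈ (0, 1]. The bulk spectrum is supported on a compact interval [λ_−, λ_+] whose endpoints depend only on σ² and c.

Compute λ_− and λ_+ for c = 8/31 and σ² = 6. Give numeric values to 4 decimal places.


c = 8/31 = 0.258065; √c = 0.508001.
λ_− = σ² (1 − √c)² = 6 · (1 − 0.508001)² = 6 · (0.491999)² = 1.452381.
λ_+ = σ² (1 + √c)² = 6 · (1 + 0.508001)² = 6 · (1.508001)² = 13.644393.

Rounded to 4 decimal places: λ_− ≈ 1.4524, λ_+ ≈ 13.6444.


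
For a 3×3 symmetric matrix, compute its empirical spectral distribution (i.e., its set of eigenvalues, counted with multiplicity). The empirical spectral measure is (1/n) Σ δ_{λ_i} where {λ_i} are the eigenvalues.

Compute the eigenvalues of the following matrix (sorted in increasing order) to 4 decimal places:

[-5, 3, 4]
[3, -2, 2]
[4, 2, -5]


Since M is real symmetric, all three eigenvalues are real; they are the roots of det(λI − M) = λ³ − (tr M) λ² + s λ − det M, where s is the sum of the principal 2×2 minors.
tr M = -5 + (-2) + (-5) = -12.
s = ((-5)·(-2) − 3²) + ((-5)·(-5) − 4²) + ((-2)·(-5) − 2²) = 1 + 9 + 6 = 16.
det M (expand along row 1) = (-5)·6 − 3·(-23) + 4·14 = 95.
Characteristic polynomial: λ³ + 12λ² + 16λ − 95 = 0.
Substitute λ = y + (tr M)/3 = y − 4.000000 to remove the quadratic term: y³ + p·y + q = 0 with p = s − (tr M)²/3 = -32.000000 and q = −2(tr M)³/27 + (tr M)·s/3 − det M = -31.000000.
Three real roots ⇒ use the trigonometric (Viète) form: r = 2√(−p/3) = 6.531973, φ = arccos(3q/(p·r)) = arccos(0.444927) = 1.109704 rad.
y_k = r·cos(φ/3 − 2πk/3) for k = 0, 1, 2 gives y = 6.090170, -1.000000, -5.090170.
λ_k = y_k − 4.000000 gives λ = 2.0902, -5.0000, -9.0902 (check: the sum is -12.0000 = tr M).

Eigenvalues sorted in increasing order: [-9.0902, -5.0000, 2.0902].


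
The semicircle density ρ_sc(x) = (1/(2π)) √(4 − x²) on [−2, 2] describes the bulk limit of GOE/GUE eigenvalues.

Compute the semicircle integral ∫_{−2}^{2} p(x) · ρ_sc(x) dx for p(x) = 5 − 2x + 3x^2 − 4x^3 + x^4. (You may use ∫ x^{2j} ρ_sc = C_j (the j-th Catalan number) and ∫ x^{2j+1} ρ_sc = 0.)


Write p(x) = Σ a_i x^i, split into monomials and integrate each against ρ_sc separately.
Using ∫ x^{2j} ρ_sc = C_j = (1/(j+1)) C(2j, j) (Catalan numbers) and ∫ x^{2j+1} ρ_sc = 0 (odd monomials vanish by symmetry):
  i = 0 (even): a_0 · C_{0} = 5 · 1 = 5
  i = 1 (odd): ∫ x^1 ρ_sc = 0 (vanishes)
  i = 2 (even): a_2 · C_{1} = 3 · 1 = 3
  i = 3 (odd): ∫ x^3 ρ_sc = 0 (vanishes)
  i = 4 (even): a_4 · C_{2} = 1 · 2 = 2

Summing the contributions: ∫_{−2}^{2} p(x) ρ_sc(x) dx = 5 + 3 + 2 = 10.


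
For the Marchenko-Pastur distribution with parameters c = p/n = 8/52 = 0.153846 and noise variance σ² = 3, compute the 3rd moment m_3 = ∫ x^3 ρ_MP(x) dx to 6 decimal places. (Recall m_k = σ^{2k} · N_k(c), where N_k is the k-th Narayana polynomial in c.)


E[X³] = σ⁶ (1 + 3c + c²) (third MP moment). With σ² = 3 (so σ⁶ = 27) and c = 8/52 = 0.153846: E[X³] = 27 · (1 + 3·0.153846 + (0.153846)²) = 27 · 1.485207.

So E[X^3] = 40.100592.


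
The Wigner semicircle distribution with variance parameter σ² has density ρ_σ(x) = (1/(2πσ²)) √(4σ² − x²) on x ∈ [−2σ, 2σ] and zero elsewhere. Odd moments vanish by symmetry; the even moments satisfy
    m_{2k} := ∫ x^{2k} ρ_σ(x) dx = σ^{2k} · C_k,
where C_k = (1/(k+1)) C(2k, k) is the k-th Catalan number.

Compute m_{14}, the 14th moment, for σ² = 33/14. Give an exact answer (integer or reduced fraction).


By the scaled semicircle moment identity, m_{2k} = σ^{2k} · C_k with k = 7.
C_7 = (1/(k+1)) · C(2k, k) = (1/8) · C(14, 7) = (1/8) · 3432 = 429.
σ^{2k} = (σ²)^k = (33/14)^7 = 42618442977/105413504.

Therefore m_{14} = σ^{14} · C_7 = (42618442977/105413504) · 429 = 18283312037133/105413504.


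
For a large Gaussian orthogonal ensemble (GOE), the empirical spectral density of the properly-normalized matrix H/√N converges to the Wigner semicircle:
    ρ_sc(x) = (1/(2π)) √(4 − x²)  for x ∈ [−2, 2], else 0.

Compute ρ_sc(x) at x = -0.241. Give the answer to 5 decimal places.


ρ_sc(x) = (1/(2π)) √(4 − x²). With x = -0.241:
  4 − x² = 4 − (-0.241)² = 4 − 0.058081 = 3.941919.
  √(4 − x²) = 1.985427.
  1/(2π) = 0.159155.
  ρ_sc(-0.241) = 0.159155 · 1.985427 = 0.315990.

Rounded to 5 decimal places: ρ_sc(-0.241) ≈ 0.31599.


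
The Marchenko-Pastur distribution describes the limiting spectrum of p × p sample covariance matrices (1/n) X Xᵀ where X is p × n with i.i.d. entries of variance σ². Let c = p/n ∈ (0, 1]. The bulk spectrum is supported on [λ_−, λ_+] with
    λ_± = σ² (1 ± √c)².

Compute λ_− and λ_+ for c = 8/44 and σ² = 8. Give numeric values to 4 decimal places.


c = 8/44 = 0.181818; √c = 0.426401.
λ_− = σ² (1 − √c)² = 8 · (1 − 0.426401)² = 8 · (0.573599)² = 2.632123.
λ_+ = σ² (1 + √c)² = 8 · (1 + 0.426401)² = 8 · (1.426401)² = 16.276968.

Rounded to 4 decimal places: λ_− ≈ 2.6321, λ_+ ≈ 16.2770.


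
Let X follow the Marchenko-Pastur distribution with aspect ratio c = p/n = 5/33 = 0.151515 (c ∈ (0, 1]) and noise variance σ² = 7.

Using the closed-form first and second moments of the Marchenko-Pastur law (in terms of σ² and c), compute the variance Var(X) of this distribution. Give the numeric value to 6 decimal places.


Recall the MP moments m_1 = E[X] = σ² and m_2 = E[X²] = σ⁴ (1 + c).
m_1 = E[X] = σ² = 7, so m_1² = 49.
m_2 = E[X²] = σ⁴ (1 + c) = 49 · (1 + 0.151515) = 49 · 1.151515 = 56.424242.
(Note m_2 − m_1² simplifies to c · σ⁴ = 0.151515 · 49.)

Var(X) = m_2 − m_1² = 56.424242 − 49 = 7.424242.


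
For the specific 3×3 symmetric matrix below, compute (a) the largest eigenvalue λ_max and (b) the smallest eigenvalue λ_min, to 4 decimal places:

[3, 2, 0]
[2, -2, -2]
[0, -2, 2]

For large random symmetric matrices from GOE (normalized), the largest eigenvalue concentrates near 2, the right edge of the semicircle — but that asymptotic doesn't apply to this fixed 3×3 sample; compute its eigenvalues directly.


Since M is real symmetric, all three eigenvalues are real; they are the roots of det(λI − M) = λ³ − (tr M) λ² + s λ − det M, where s is the sum of the principal 2×2 minors.
tr M = 3 + (-2) + 2 = 3.
s = (3·(-2) − 2²) + (3·2 − 0²) + ((-2)·2 − (-2)²) = -10 + 6 + (-8) = -12.
det M (expand along row 1) = 3·(-8) − 2·4 + 0·(-4) = -32.
Characteristic polynomial: λ³ − 3λ² − 12λ + 32 = 0.
Substitute λ = y + (tr M)/3 = y + 1.000000 to remove the quadratic term: y³ + p·y + q = 0 with p = s − (tr M)²/3 = -15.000000 and q = −2(tr M)³/27 + (tr M)·s/3 − det M = 18.000000.
Three real roots ⇒ use the trigonometric (Viète) form: r = 2√(−p/3) = 4.472136, φ = arccos(3q/(p·r)) = arccos(-0.804984) = 2.506446 rad.
y_k = r·cos(φ/3 − 2πk/3) for k = 0, 1, 2 gives y = 3.000000, 1.372281, -4.372281.
λ_k = y_k + 1.000000 gives λ = 4.0000, 2.3723, -3.3723 (check: the sum is 3.0000 = tr M).

Hence λ_max = 4.0000 and λ_min = -3.3723.


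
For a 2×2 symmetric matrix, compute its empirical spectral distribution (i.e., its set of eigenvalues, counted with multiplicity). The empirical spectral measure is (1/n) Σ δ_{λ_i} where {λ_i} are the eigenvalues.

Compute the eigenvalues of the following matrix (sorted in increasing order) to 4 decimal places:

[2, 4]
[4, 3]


Since M is real symmetric, both eigenvalues are real; they are the roots of det(λI − M) = λ² − (tr M) λ + det M.
tr M = 2 + 3 = 5.
det M = 2·3 − 4² = 6 − 16 = -10.
Characteristic polynomial: λ² − 5λ − 10 = 0.
Discriminant Δ = (tr M)² − 4·det M = 25 − (-40) = 65; √Δ = 8.062258.
λ = (tr M ± √Δ)/2 = (5 ± 8.062258)/2, giving (tr M − √Δ)/2 = -1.5311 and (tr M + √Δ)/2 = 6.5311.

Eigenvalues sorted in increasing order: [-1.5311, 6.5311].


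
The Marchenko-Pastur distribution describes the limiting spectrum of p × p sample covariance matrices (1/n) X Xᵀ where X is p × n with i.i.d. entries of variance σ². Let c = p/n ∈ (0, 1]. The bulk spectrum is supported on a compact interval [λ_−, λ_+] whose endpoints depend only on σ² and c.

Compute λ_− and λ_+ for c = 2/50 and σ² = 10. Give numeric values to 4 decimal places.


c = 2/50 = 0.040000; √c = 0.200000.
λ_− = σ² (1 − √c)² = 10 · (1 − 0.200000)² = 10 · (0.800000)² = 6.400000.
λ_+ = σ² (1 + √c)² = 10 · (1 + 0.200000)² = 10 · (1.200000)² = 14.400000.

Rounded to 4 decimal places: λ_− ≈ 6.4000, λ_+ ≈ 14.4000.


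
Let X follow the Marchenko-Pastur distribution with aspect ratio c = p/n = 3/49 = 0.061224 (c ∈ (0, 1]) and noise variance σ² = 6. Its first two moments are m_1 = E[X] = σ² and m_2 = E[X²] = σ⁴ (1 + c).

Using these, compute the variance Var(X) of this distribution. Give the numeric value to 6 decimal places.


m_1 = E[X] = σ² = 6, so m_1² = 36.
m_2 = E[X²] = σ⁴ (1 + c) = 36 · (1 + 0.061224) = 36 · 1.061224 = 38.204082.
(Note m_2 − m_1² simplifies to c · σ⁴ = 0.061224 · 36.)

Var(X) = m_2 − m_1² = 38.204082 − 36 = 2.204082.


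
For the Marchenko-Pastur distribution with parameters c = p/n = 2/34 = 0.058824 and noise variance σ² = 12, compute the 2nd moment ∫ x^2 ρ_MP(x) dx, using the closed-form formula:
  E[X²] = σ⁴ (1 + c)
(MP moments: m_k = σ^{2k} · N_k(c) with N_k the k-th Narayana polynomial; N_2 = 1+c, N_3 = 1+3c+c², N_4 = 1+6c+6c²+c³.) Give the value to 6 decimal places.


E[X²] = σ⁴ (1 + c) (second MP moment). With σ² = 12 (so σ⁴ = 144) and c = 2/34 = 0.058824: E[X²] = 144 · (1 + 0.058824) = 144 · 1.058824.

So E[X^2] = 152.470588.


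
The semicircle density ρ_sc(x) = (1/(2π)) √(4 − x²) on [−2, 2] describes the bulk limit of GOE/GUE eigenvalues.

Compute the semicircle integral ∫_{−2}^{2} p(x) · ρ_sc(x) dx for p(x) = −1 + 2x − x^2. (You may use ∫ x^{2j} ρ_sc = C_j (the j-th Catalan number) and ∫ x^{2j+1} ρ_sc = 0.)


Write p(x) = Σ a_i x^i, split into monomials and integrate each against ρ_sc separately.
Using ∫ x^{2j} ρ_sc = C_j = (1/(j+1)) C(2j, j) (Catalan numbers) and ∫ x^{2j+1} ρ_sc = 0 (odd monomials vanish by symmetry):
  i = 0 (even): a_0 · C_{0} = -1 · 1 = -1
  i = 1 (odd): ∫ x^1 ρ_sc = 0 (vanishes)
  i = 2 (even): a_2 · C_{1} = -1 · 1 = -1

Summing the contributions: ∫_{−2}^{2} p(x) ρ_sc(x) dx = (-1) + (-1) = -2.
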